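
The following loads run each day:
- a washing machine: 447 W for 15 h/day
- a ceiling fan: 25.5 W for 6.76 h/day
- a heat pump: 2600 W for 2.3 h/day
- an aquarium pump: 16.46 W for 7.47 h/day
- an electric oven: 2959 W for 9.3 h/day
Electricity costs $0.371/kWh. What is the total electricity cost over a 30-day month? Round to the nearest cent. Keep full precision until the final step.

washing machine: 447 W × 15 h × 30 d = 201,150 Wh = 201.2 kWh
ceiling fan: 25.5 W × 6.76 h × 30 d = 5,171 Wh = 5.171 kWh
heat pump: 2600 W × 2.3 h × 30 d = 179,400 Wh = 179.4 kWh
aquarium pump: 16.46 W × 7.47 h × 30 d = 3,689 Wh = 3.689 kWh
electric oven: 2959 W × 9.3 h × 30 d = 825,561 Wh = 825.6 kWh
Total energy = 201.2 + 5.171 + 179.4 + 3.689 + 825.6 = 1,215 kWh
Cost = 1,215 kWh × $0.371 = $450.75

$450.75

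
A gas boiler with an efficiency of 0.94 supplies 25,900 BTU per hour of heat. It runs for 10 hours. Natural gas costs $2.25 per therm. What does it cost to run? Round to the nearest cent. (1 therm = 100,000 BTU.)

$6.20

Heat delivered = 25,900 BTU/h × 10 h = 259,000 BTU
Gas input = 259,000 / 0.94 = 275,532 BTU
= 275,532 / 100,000 = 2.755 therm
Cost = 2.755 × $2.25/therm = $6.20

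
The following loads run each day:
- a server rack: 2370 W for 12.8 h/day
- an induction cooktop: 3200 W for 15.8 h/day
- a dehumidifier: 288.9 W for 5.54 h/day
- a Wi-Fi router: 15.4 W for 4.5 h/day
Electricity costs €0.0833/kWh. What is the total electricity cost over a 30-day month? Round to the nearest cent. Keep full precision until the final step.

server rack: 2370 W × 12.8 h × 30 d = 910,080 Wh = 910.1 kWh
induction cooktop: 3200 W × 15.8 h × 30 d = 1,516,800 Wh = 1,517 kWh
dehumidifier: 288.9 W × 5.54 h × 30 d = 48,015 Wh = 48.02 kWh
Wi-Fi router: 15.4 W × 4.5 h × 30 d = 2,079 Wh = 2.079 kWh
Total energy = 910.1 + 1,517 + 48.02 + 2.079 = 2,477 kWh
Cost = 2,477 kWh × €0.0833 = €206.33

€206.33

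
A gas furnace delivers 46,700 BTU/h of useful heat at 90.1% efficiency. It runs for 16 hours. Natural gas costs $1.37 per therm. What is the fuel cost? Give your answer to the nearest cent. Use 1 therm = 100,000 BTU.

Heat delivered = 46,700 BTU/h × 16 h = 747,200 BTU
Gas input = 747,200 / 0.901 = 829,301 BTU
= 829,301 / 100,000 = 8.293 therm
Cost = 8.293 × $1.37/therm = $11.36

$11.36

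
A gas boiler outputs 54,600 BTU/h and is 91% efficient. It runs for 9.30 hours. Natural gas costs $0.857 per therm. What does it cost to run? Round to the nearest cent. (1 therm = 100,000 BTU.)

Heat delivered = 54,600 BTU/h × 9.30 h = 507,780 BTU
Gas input = 507,780 / 0.91 = 558,000 BTU
= 558,000 / 100,000 = 5.58 therm
Cost = 5.58 × $0.857/therm = $4.78

$4.78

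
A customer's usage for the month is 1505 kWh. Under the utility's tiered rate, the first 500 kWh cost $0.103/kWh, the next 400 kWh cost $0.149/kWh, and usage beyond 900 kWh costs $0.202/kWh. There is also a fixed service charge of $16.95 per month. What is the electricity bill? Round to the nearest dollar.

$250

First 500 kWh × $0.103 = $51.50
Next 400 kWh × $0.149 = $59.60
Remaining 605 kWh × $0.202 = $122.21
Energy charge = $233.31; + service $16.95 = $250.26 ≈ $250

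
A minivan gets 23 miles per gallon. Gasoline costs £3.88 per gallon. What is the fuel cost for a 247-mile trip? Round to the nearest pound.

£42

Fuel = 247 mi / 23 mpg = 10.74 gal
Cost = 10.74 gal × £3.88/gal = £41.67 ≈ £42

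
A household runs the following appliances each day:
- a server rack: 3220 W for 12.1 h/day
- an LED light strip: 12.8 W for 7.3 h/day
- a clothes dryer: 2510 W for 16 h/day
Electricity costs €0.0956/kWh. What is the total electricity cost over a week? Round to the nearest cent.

€53.01

server rack: 3220 W × 12.1 h × 7 d = 272,734 Wh = 272.7 kWh
LED light strip: 12.8 W × 7.3 h × 7 d = 654 Wh = 0.6541 kWh
clothes dryer: 2510 W × 16 h × 7 d = 281,120 Wh = 281.1 kWh
Total energy = 272.7 + 0.6541 + 281.1 = 554.5 kWh
Cost = 554.5 kWh × €0.0956 = €53.01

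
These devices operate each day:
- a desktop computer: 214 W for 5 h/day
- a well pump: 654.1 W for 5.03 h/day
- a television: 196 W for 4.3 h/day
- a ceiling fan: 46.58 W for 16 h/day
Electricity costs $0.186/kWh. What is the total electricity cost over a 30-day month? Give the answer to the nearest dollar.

$33

desktop computer: 214 W × 5 h × 30 d = 32,100 Wh = 32.1 kWh
well pump: 654.1 W × 5.03 h × 30 d = 98,704 Wh = 98.7 kWh
television: 196 W × 4.3 h × 30 d = 25,284 Wh = 25.28 kWh
ceiling fan: 46.58 W × 16 h × 30 d = 22,358 Wh = 22.36 kWh
Total energy = 32.1 + 98.7 + 25.28 + 22.36 = 178.4 kWh
Cost = 178.4 kWh × $0.186 = $33.19 ≈ $33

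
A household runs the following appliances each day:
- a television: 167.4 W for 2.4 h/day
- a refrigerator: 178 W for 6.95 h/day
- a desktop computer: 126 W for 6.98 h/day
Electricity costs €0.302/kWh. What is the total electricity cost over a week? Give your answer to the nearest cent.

€5.32

television: 167.4 W × 2.4 h × 7 d = 2,812 Wh = 2.812 kWh
refrigerator: 178 W × 6.95 h × 7 d = 8,660 Wh = 8.66 kWh
desktop computer: 126 W × 6.98 h × 7 d = 6,156 Wh = 6.156 kWh
Total energy = 2.812 + 8.66 + 6.156 = 17.63 kWh
Cost = 17.63 kWh × €0.302 = €5.32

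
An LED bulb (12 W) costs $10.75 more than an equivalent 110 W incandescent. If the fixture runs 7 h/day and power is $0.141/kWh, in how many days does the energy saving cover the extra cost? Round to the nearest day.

Power saved = 110 − 12 = 98 W
Daily energy saved = 98 W × 7 h = 686 Wh = 0.686 kWh
Daily savings = 0.686 × $0.141 = $0.0967
Payback = $10.75 / $0.0967 per day = 111.1 days

111 days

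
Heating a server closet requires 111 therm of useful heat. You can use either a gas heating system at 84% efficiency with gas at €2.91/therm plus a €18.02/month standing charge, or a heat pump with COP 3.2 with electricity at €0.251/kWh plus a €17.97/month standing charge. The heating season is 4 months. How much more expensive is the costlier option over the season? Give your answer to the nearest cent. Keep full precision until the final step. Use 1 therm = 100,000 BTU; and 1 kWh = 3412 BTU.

€129.56

Heat load = 111 therm × 100,000 = 11,100,000 BTU
Gas: input = 11,100,000 / 0.84 = 13,214,286 BTU = 132.1 therm → 132.1 × €2.91 = €384.54; + 4 × €18.02 standing = €456.62
Heat pump: 11,100,000 BTU / 3412 = 3,253 kWh heat; / 3.2 = 1,017 kWh in → × €0.251 = €255.17; + 4 × €17.97 standing = €327.05
Difference = |€456.62 − €327.05| = €129.56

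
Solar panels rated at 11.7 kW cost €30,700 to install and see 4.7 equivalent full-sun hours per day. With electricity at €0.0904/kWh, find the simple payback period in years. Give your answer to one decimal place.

Daily generation = 11.7 kW × 4.7 h = 54.99 kWh
Annual generation = 54.99 × 365 = 20071 kWh
Annual savings = 20071 × €0.0904 = €1,814.45
Payback = €30,700 / €1,814.45 = 16.9 years

16.9 years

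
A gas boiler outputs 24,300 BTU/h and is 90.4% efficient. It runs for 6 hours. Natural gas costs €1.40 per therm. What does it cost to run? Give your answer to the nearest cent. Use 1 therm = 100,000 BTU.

Heat delivered = 24,300 BTU/h × 6 h = 145,800 BTU
Gas input = 145,800 / 0.904 = 161,283 BTU
= 161,283 / 100,000 = 1.613 therm
Cost = 1.613 × €1.40/therm = €2.26

€2.26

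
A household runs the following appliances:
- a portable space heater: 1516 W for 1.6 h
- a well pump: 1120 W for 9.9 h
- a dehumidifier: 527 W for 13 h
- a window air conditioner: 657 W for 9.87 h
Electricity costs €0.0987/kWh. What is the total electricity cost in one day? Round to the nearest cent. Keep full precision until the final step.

€2.65

portable space heater: 1516 W × 1.6 h = 2,426 Wh = 2.426 kWh
well pump: 1120 W × 9.9 h = 11,088 Wh = 11.09 kWh
dehumidifier: 527 W × 13 h = 6,851 Wh = 6.851 kWh
window air conditioner: 657 W × 9.87 h = 6,485 Wh = 6.485 kWh
Total energy = 2.426 + 11.09 + 6.851 + 6.485 = 26.85 kWh
Cost = 26.85 kWh × €0.0987 = €2.65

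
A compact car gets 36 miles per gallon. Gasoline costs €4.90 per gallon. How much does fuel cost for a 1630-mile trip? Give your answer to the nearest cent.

€221.86

Fuel = 1630 mi / 36 mpg = 45.28 gal
Cost = 45.28 gal × €4.90/gal = €221.86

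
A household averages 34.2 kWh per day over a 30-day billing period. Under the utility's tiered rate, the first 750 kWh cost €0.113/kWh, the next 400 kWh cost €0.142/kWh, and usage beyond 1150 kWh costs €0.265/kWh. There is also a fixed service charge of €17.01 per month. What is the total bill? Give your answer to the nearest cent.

Usage = 34.2 kWh/day × 30 days = 1026 kWh
First 750 kWh × €0.113 = €84.75
Next 276 kWh × €0.142 = €39.19
Remaining tier: 0 kWh (not reached)
Energy charge = €123.94; + service €17.01 = €140.95

€140.95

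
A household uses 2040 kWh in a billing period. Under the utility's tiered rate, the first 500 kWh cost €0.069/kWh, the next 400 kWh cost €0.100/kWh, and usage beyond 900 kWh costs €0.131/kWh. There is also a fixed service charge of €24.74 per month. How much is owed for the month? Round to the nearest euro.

First 500 kWh × €0.069 = €34.50
Next 400 kWh × €0.100 = €40.00
Remaining 1140 kWh × €0.131 = €149.34
Energy charge = €223.84; + service €24.74 = €248.58 ≈ €249

€249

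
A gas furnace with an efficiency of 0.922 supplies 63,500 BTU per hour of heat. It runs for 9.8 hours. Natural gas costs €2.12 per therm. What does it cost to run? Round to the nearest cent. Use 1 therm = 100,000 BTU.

€14.31

Heat delivered = 63,500 BTU/h × 9.8 h = 622,300 BTU
Gas input = 622,300 / 0.922 = 674,946 BTU
= 674,946 / 100,000 = 6.749 therm
Cost = 6.749 × €2.12/therm = €14.31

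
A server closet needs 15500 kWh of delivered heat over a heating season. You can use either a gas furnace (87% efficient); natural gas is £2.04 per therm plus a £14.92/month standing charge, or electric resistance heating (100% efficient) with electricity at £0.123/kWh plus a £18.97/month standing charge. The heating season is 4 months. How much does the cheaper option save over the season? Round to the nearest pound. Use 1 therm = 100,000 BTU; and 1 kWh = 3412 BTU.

Heat load = 15500 kWh × 3412 = 52,886,000 BTU
Gas: input = 52,886,000 / 0.87 = 60,788,506 BTU = 607.9 therm → 607.9 × £2.04 = £1,240.09; + 4 × £14.92 standing = £1,299.77
Electric: 52,886,000 BTU / 3412 = 15,500 kWh → × £0.123 = £1,906.50; + 4 × £18.97 standing = £1,982.38
Difference = |£1,299.77 − £1,982.38| = £682.61 ≈ £683

£683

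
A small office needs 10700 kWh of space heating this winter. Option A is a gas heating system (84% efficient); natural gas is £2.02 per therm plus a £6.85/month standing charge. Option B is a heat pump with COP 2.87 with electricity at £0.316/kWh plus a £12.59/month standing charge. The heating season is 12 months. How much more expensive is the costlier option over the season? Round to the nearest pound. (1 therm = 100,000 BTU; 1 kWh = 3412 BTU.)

Heat load = 10700 kWh × 3412 = 36,508,400 BTU
Gas: input = 36,508,400 / 0.84 = 43,462,381 BTU = 434.6 therm → 434.6 × £2.02 = £877.94; + 12 × £6.85 standing = £960.14
Heat pump: 36,508,400 BTU / 3412 = 10,700 kWh heat; / 2.87 = 3,728 kWh in → × £0.316 = £1,178.12; + 12 × £12.59 standing = £1,329.20
Difference = |£960.14 − £1,329.20| = £369.06 ≈ £369

£369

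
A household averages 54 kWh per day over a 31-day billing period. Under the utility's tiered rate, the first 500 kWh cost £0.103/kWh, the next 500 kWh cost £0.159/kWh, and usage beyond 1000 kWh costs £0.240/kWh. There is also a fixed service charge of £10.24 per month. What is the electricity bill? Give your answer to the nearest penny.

Usage = 54 kWh/day × 31 days = 1674 kWh
First 500 kWh × £0.103 = £51.50
Next 500 kWh × £0.159 = £79.50
Remaining 674 kWh × £0.240 = £161.76
Energy charge = £292.76; + service £10.24 = £303.00

£303.00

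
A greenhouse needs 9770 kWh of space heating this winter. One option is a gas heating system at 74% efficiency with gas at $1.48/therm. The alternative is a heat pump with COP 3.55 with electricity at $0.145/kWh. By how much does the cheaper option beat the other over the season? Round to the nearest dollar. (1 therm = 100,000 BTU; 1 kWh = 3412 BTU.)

Heat load = 9770 kWh × 3412 = 33,335,240 BTU
Gas: input = 33,335,240 / 0.74 = 45,047,622 BTU = 450.5 therm → 450.5 × $1.48 = $666.70
Heat pump: 33,335,240 BTU / 3412 = 9,770 kWh heat; / 3.55 = 2,752 kWh in → × $0.145 = $399.06
Difference = |$666.70 − $399.06| = $267.65 ≈ $268

$268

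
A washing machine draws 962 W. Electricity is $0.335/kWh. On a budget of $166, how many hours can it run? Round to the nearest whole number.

515 h

Energy budget = $166 / $0.335 per kWh = 495.5 kWh = 495,522 Wh
Runtime = 495,522 Wh / 962 W = 515.1 h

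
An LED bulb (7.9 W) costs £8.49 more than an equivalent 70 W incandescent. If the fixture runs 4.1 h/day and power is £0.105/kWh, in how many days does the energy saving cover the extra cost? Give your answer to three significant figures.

318 days

Power saved = 70 − 7.9 = 62.1 W
Daily energy saved = 62.1 W × 4.1 h = 254.6 Wh = 0.25461 kWh
Daily savings = 0.25461 × £0.105 = £0.0267
Payback = £8.49 / £0.0267 per day = 317.6 days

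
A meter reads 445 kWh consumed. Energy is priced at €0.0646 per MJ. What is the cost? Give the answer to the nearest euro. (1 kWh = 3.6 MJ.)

445 kWh × (3.6 MJ/kWh) = 1,602 MJ
Cost = 1,602 MJ × €0.0646/MJ = €103.49 ≈ €103

€103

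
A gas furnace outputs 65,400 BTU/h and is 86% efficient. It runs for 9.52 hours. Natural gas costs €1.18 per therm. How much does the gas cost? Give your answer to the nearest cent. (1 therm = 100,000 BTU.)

Heat delivered = 65,400 BTU/h × 9.52 h = 622,608 BTU
Gas input = 622,608 / 0.86 = 723,963 BTU
= 723,963 / 100,000 = 7.24 therm
Cost = 7.24 × €1.18/therm = €8.54

€8.54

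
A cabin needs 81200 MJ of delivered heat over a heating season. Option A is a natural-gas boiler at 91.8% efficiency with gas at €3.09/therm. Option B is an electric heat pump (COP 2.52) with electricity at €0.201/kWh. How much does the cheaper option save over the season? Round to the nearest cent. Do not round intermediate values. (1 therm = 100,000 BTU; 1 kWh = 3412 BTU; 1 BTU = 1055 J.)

€791.47

Heat load = 81200 MJ = 81,200,000,000 J / 1055 = 76,966,825 BTU
Gas: input = 76,966,825 / 0.918 = 83,841,857 BTU = 838.4 therm → 838.4 × €3.09 = €2,590.71
Heat pump: 76,966,825 BTU / 3412 = 22,560 kWh heat; / 2.52 = 8,951 kWh in → × €0.201 = €1,799.24
Difference = |€2,590.71 − €1,799.24| = €791.47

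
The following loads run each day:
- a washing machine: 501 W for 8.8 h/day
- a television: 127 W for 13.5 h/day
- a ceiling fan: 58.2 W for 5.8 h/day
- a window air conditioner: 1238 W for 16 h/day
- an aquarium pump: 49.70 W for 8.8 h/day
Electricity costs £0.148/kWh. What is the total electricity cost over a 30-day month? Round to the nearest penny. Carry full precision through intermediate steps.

washing machine: 501 W × 8.8 h × 30 d = 132,264 Wh = 132.3 kWh
television: 127 W × 13.5 h × 30 d = 51,435 Wh = 51.44 kWh
ceiling fan: 58.2 W × 5.8 h × 30 d = 10,127 Wh = 10.13 kWh
window air conditioner: 1238 W × 16 h × 30 d = 594,240 Wh = 594.2 kWh
aquarium pump: 49.70 W × 8.8 h × 30 d = 13,121 Wh = 13.12 kWh
Total energy = 132.3 + 51.44 + 10.13 + 594.2 + 13.12 = 801.2 kWh
Cost = 801.2 kWh × £0.148 = £118.58

£118.58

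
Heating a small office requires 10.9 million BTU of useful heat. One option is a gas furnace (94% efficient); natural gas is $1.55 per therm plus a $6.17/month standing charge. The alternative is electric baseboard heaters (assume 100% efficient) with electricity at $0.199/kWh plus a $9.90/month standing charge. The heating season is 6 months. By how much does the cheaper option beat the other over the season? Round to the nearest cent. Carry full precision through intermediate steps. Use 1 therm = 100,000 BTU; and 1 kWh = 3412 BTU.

Heat load = 10.9 × 10⁶ BTU = 10,900,000 BTU
Gas: input = 10,900,000 / 0.94 = 11,595,745 BTU = 116 therm → 116 × $1.55 = $179.73; + 6 × $6.17 standing = $216.75
Electric: 10,900,000 BTU / 3412 = 3,195 kWh → × $0.199 = $635.73; + 6 × $9.90 standing = $695.13
Difference = |$216.75 − $695.13| = $478.37

$478.37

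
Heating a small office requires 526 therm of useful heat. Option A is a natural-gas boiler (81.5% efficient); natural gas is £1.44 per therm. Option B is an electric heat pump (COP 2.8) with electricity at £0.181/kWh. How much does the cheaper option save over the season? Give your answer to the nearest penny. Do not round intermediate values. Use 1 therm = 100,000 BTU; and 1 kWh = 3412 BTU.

£67.17

Heat load = 526 therm × 100,000 = 52,600,000 BTU
Gas: input = 52,600,000 / 0.815 = 64,539,877 BTU = 645.4 therm → 645.4 × £1.44 = £929.37
Heat pump: 52,600,000 BTU / 3412 = 15,420 kWh heat; / 2.8 = 5,506 kWh in → × £0.181 = £996.55
Difference = |£929.37 − £996.55| = £67.17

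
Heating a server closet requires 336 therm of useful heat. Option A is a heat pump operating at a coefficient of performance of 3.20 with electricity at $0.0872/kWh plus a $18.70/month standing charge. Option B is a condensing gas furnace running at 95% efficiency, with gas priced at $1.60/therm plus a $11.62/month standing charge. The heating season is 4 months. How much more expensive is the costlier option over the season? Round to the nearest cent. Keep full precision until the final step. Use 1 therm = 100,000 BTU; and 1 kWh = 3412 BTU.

$269.23

Heat load = 336 therm × 100,000 = 33,600,000 BTU
Gas: input = 33,600,000 / 0.95 = 35,368,421 BTU = 353.7 therm → 353.7 × $1.60 = $565.89; + 4 × $11.62 standing = $612.37
Heat pump: 33,600,000 BTU / 3412 = 9,848 kWh heat; / 3.20 = 3,077 kWh in → × $0.0872 = $268.35; + 4 × $18.70 standing = $343.15
Difference = |$612.37 − $343.15| = $269.23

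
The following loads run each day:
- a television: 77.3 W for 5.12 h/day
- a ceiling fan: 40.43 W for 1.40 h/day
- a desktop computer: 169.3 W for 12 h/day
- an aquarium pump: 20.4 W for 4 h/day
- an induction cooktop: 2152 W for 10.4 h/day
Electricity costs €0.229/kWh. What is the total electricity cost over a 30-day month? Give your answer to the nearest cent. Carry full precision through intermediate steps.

television: 77.3 W × 5.12 h × 30 d = 11,873 Wh = 11.87 kWh
ceiling fan: 40.43 W × 1.40 h × 30 d = 1,698 Wh = 1.698 kWh
desktop computer: 169.3 W × 12 h × 30 d = 60,948 Wh = 60.95 kWh
aquarium pump: 20.4 W × 4 h × 30 d = 2,448 Wh = 2.448 kWh
induction cooktop: 2152 W × 10.4 h × 30 d = 671,424 Wh = 671.4 kWh
Total energy = 11.87 + 1.698 + 60.95 + 2.448 + 671.4 = 748.4 kWh
Cost = 748.4 kWh × €0.229 = €171.38

€171.38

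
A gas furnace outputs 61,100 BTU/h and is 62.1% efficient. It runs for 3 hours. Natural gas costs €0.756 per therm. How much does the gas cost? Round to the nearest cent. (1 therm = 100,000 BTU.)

€2.23

Heat delivered = 61,100 BTU/h × 3 h = 183,300 BTU
Gas input = 183,300 / 0.621 = 295,169 BTU
= 295,169 / 100,000 = 2.952 therm
Cost = 2.952 × €0.756/therm = €2.23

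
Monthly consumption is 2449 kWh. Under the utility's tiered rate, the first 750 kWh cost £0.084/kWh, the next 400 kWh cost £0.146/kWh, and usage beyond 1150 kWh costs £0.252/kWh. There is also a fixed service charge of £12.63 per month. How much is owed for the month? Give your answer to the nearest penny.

First 750 kWh × £0.084 = £63.00
Next 400 kWh × £0.146 = £58.40
Remaining 1299 kWh × £0.252 = £327.35
Energy charge = £448.75; + service £12.63 = £461.38

£461.38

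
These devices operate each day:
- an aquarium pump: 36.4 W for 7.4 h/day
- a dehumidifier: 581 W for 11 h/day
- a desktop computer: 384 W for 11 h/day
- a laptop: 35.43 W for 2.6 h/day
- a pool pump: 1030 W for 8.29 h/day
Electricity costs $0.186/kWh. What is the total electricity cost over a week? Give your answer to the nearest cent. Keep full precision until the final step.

$25.41

aquarium pump: 36.4 W × 7.4 h × 7 d = 1,886 Wh = 1.886 kWh
dehumidifier: 581 W × 11 h × 7 d = 44,737 Wh = 44.74 kWh
desktop computer: 384 W × 11 h × 7 d = 29,568 Wh = 29.57 kWh
laptop: 35.43 W × 2.6 h × 7 d = 645 Wh = 0.6448 kWh
pool pump: 1030 W × 8.29 h × 7 d = 59,771 Wh = 59.77 kWh
Total energy = 1.886 + 44.74 + 29.57 + 0.6448 + 59.77 = 136.6 kWh
Cost = 136.6 kWh × $0.186 = $25.41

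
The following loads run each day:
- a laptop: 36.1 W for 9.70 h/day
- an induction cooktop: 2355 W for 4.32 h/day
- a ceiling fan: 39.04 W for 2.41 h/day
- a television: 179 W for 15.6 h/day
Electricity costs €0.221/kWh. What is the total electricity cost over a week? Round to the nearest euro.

laptop: 36.1 W × 9.70 h × 7 d = 2,451 Wh = 2.451 kWh
induction cooktop: 2355 W × 4.32 h × 7 d = 71,215 Wh = 71.22 kWh
ceiling fan: 39.04 W × 2.41 h × 7 d = 659 Wh = 0.6586 kWh
television: 179 W × 15.6 h × 7 d = 19,547 Wh = 19.55 kWh
Total energy = 2.451 + 71.22 + 0.6586 + 19.55 = 93.87 kWh
Cost = 93.87 kWh × €0.221 = €20.75 ≈ €21

€21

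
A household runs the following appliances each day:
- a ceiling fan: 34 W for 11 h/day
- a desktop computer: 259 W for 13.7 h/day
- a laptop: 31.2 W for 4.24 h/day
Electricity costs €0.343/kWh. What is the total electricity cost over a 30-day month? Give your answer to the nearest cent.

ceiling fan: 34 W × 11 h × 30 d = 11,220 Wh = 11.22 kWh
desktop computer: 259 W × 13.7 h × 30 d = 106,449 Wh = 106.4 kWh
laptop: 31.2 W × 4.24 h × 30 d = 3,969 Wh = 3.969 kWh
Total energy = 11.22 + 106.4 + 3.969 = 121.6 kWh
Cost = 121.6 kWh × €0.343 = €41.72

€41.72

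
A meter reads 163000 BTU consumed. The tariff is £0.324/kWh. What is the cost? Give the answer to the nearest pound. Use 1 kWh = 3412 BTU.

163000 BTU × (0.00029308 kWh/BTU) = 47.77 kWh
Cost = 47.77 kWh × £0.324/kWh = £15.48 ≈ £15

£15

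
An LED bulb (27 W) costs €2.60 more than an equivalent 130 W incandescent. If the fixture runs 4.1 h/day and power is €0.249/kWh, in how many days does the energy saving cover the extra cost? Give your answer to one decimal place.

Power saved = 130 − 27 = 103 W
Daily energy saved = 103 W × 4.1 h = 422.3 Wh = 0.4223 kWh
Daily savings = 0.4223 × €0.249 = €0.1052
Payback = €2.60 / €0.1052 per day = 24.73 days

24.7 days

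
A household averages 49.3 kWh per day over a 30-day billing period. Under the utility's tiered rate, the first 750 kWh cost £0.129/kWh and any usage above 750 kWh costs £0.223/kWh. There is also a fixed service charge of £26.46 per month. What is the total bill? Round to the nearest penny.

£285.78

Usage = 49.3 kWh/day × 30 days = 1479 kWh
First 750 kWh × £0.129 = £96.75
Remaining 729 kWh × £0.223 = £162.57
Energy charge = £259.32; + service £26.46 = £285.78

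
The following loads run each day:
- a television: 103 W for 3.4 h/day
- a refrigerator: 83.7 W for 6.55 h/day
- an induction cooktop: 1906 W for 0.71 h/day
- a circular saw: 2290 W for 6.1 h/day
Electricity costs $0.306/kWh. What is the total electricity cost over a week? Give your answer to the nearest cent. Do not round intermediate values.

television: 103 W × 3.4 h × 7 d = 2,451 Wh = 2.451 kWh
refrigerator: 83.7 W × 6.55 h × 7 d = 3,838 Wh = 3.838 kWh
induction cooktop: 1906 W × 0.71 h × 7 d = 9,473 Wh = 9.473 kWh
circular saw: 2290 W × 6.1 h × 7 d = 97,783 Wh = 97.78 kWh
Total energy = 2.451 + 3.838 + 9.473 + 97.78 = 113.5 kWh
Cost = 113.5 kWh × $0.306 = $34.74

$34.74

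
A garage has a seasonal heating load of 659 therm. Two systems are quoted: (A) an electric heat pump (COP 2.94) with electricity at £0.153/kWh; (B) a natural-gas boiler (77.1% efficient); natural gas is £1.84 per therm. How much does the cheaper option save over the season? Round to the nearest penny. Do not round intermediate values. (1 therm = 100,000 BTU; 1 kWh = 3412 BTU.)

£567.58

Heat load = 659 therm × 100,000 = 65,900,000 BTU
Gas: input = 65,900,000 / 0.771 = 85,473,411 BTU = 854.7 therm → 854.7 × £1.84 = £1,572.71
Heat pump: 65,900,000 BTU / 3412 = 19,310 kWh heat; / 2.94 = 6,569 kWh in → × £0.153 = £1,005.13
Difference = |£1,572.71 − £1,005.13| = £567.58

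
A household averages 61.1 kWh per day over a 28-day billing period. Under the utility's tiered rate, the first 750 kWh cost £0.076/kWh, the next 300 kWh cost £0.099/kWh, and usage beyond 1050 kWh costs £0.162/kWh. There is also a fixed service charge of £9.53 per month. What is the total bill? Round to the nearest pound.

Usage = 61.1 kWh/day × 28 days = 1710.8 kWh
First 750 kWh × £0.076 = £57.00
Next 300 kWh × £0.099 = £29.70
Remaining 660.8 kWh × £0.162 = £107.05
Energy charge = £193.75; + service £9.53 = £203.28 ≈ £203

£203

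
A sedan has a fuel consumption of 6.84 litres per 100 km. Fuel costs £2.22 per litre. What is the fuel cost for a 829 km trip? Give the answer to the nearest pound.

Fuel = 6.84 L/100 km × 829 km / 100 = 56.7 L
Cost = 56.7 L × £2.22/L = £125.88 ≈ £126

£126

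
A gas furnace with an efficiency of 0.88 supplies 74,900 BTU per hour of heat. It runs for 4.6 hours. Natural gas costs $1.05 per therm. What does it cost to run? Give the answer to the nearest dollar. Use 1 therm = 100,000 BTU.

Heat delivered = 74,900 BTU/h × 4.6 h = 344,540 BTU
Gas input = 344,540 / 0.88 = 391,523 BTU
= 391,523 / 100,000 = 3.915 therm
Cost = 3.915 × $1.05/therm = $4.11 ≈ $4

$4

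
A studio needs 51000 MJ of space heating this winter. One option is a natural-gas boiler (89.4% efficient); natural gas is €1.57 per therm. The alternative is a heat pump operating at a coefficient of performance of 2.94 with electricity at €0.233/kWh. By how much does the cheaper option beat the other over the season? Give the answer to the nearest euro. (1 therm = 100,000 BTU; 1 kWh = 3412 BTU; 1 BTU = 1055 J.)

Heat load = 51000 MJ = 51,000,000,000 J / 1055 = 48,341,232 BTU
Gas: input = 48,341,232 / 0.894 = 54,072,967 BTU = 540.7 therm → 540.7 × €1.57 = €848.95
Heat pump: 48,341,232 BTU / 3412 = 14,170 kWh heat; / 2.94 = 4,819 kWh in → × €0.233 = €1,122.84
Difference = |€848.95 − €1,122.84| = €273.89 ≈ €274

€274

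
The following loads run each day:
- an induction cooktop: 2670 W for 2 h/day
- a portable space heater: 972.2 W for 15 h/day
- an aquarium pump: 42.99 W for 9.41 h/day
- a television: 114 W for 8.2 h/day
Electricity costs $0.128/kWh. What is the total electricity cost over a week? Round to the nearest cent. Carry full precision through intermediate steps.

induction cooktop: 2670 W × 2 h × 7 d = 37,380 Wh = 37.38 kWh
portable space heater: 972.2 W × 15 h × 7 d = 102,081 Wh = 102.1 kWh
aquarium pump: 42.99 W × 9.41 h × 7 d = 2,832 Wh = 2.832 kWh
television: 114 W × 8.2 h × 7 d = 6,544 Wh = 6.544 kWh
Total energy = 37.38 + 102.1 + 2.832 + 6.544 = 148.8 kWh
Cost = 148.8 kWh × $0.128 = $19.05

$19.05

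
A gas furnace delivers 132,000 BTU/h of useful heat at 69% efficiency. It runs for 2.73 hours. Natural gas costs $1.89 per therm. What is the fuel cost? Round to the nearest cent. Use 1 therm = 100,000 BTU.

$9.87

Heat delivered = 132,000 BTU/h × 2.73 h = 360,360 BTU
Gas input = 360,360 / 0.69 = 522,261 BTU
= 522,261 / 100,000 = 5.223 therm
Cost = 5.223 × $1.89/therm = $9.87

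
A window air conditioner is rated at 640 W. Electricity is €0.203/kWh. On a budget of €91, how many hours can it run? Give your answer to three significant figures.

700 h

Energy budget = €91 / €0.203 per kWh = 448.3 kWh = 448,276 Wh
Runtime = 448,276 Wh / 640 W = 700.4 h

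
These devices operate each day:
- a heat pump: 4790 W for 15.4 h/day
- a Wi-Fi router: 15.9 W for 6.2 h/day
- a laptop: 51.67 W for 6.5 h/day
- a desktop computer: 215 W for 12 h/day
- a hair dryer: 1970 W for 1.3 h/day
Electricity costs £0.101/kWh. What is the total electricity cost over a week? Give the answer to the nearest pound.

heat pump: 4790 W × 15.4 h × 7 d = 516,362 Wh = 516.4 kWh
Wi-Fi router: 15.9 W × 6.2 h × 7 d = 690 Wh = 0.6901 kWh
laptop: 51.67 W × 6.5 h × 7 d = 2,351 Wh = 2.351 kWh
desktop computer: 215 W × 12 h × 7 d = 18,060 Wh = 18.06 kWh
hair dryer: 1970 W × 1.3 h × 7 d = 17,927 Wh = 17.93 kWh
Total energy = 516.4 + 0.6901 + 2.351 + 18.06 + 17.93 = 555.4 kWh
Cost = 555.4 kWh × £0.101 = £56.09 ≈ £56

£56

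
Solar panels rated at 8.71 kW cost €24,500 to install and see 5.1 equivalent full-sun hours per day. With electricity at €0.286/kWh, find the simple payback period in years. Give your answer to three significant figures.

5.28 years

Daily generation = 8.71 kW × 5.1 h = 44.42 kWh
Annual generation = 44.42 × 365 = 16214 kWh
Annual savings = 16214 × €0.286 = €4,637.11
Payback = €24,500 / €4,637.11 = 5.28 years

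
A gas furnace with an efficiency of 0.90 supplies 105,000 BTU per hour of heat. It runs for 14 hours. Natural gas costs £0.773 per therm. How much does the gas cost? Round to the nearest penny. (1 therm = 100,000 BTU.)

Heat delivered = 105,000 BTU/h × 14 h = 1,470,000 BTU
Gas input = 1,470,000 / 0.90 = 1,633,333 BTU
= 1,633,333 / 100,000 = 16.33 therm
Cost = 16.33 × £0.773/therm = £12.63

£12.63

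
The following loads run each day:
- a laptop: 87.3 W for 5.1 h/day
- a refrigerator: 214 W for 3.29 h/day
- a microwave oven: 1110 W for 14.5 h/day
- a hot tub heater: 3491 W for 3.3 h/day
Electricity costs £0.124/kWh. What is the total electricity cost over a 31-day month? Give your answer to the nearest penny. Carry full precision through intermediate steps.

laptop: 87.3 W × 5.1 h × 31 d = 13,802 Wh = 13.8 kWh
refrigerator: 214 W × 3.29 h × 31 d = 21,826 Wh = 21.83 kWh
microwave oven: 1110 W × 14.5 h × 31 d = 498,945 Wh = 498.9 kWh
hot tub heater: 3491 W × 3.3 h × 31 d = 357,129 Wh = 357.1 kWh
Total energy = 13.8 + 21.83 + 498.9 + 357.1 = 891.7 kWh
Cost = 891.7 kWh × £0.124 = £110.57

£110.57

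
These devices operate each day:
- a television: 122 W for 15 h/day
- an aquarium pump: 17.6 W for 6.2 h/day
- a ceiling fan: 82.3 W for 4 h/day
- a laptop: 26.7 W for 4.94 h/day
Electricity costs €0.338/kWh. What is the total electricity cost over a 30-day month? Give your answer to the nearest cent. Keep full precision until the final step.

€24.34

television: 122 W × 15 h × 30 d = 54,900 Wh = 54.9 kWh
aquarium pump: 17.6 W × 6.2 h × 30 d = 3,274 Wh = 3.274 kWh
ceiling fan: 82.3 W × 4 h × 30 d = 9,876 Wh = 9.876 kWh
laptop: 26.7 W × 4.94 h × 30 d = 3,957 Wh = 3.957 kWh
Total energy = 54.9 + 3.274 + 9.876 + 3.957 = 72.01 kWh
Cost = 72.01 kWh × €0.338 = €24.34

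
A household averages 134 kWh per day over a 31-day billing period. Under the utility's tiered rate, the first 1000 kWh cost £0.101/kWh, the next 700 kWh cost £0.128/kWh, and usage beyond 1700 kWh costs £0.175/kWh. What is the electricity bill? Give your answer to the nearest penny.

£620.05

Usage = 134 kWh/day × 31 days = 4154 kWh
First 1000 kWh × £0.101 = £101.00
Next 700 kWh × £0.128 = £89.60
Remaining 2454 kWh × £0.175 = £429.45
Total = £620.05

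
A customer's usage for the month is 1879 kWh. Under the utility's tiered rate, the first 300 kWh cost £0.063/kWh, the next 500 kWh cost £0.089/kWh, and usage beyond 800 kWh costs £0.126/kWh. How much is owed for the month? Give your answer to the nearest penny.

£199.35

First 300 kWh × £0.063 = £18.90
Next 500 kWh × £0.089 = £44.50
Remaining 1079 kWh × £0.126 = £135.95
Total = £199.35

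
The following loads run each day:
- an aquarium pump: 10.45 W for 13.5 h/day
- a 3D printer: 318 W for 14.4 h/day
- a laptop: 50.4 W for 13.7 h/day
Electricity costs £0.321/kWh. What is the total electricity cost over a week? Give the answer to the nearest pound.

£12

aquarium pump: 10.45 W × 13.5 h × 7 d = 988 Wh = 0.9875 kWh
3D printer: 318 W × 14.4 h × 7 d = 32,054 Wh = 32.05 kWh
laptop: 50.4 W × 13.7 h × 7 d = 4,833 Wh = 4.833 kWh
Total energy = 0.9875 + 32.05 + 4.833 = 37.88 kWh
Cost = 37.88 kWh × £0.321 = £12.16 ≈ £12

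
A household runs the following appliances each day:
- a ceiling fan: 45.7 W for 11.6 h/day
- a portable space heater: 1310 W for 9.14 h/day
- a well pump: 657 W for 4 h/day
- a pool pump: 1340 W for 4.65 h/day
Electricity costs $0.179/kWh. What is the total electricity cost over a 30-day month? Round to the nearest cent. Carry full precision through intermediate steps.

ceiling fan: 45.7 W × 11.6 h × 30 d = 15,904 Wh = 15.9 kWh
portable space heater: 1310 W × 9.14 h × 30 d = 359,202 Wh = 359.2 kWh
well pump: 657 W × 4 h × 30 d = 78,840 Wh = 78.84 kWh
pool pump: 1340 W × 4.65 h × 30 d = 186,930 Wh = 186.9 kWh
Total energy = 15.9 + 359.2 + 78.84 + 186.9 = 640.9 kWh
Cost = 640.9 kWh × $0.179 = $114.72

$114.72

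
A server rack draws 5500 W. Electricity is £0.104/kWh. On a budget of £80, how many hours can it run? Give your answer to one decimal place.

139.9 h

Energy budget = £80 / £0.104 per kWh = 769.2 kWh = 769,231 Wh
Runtime = 769,231 Wh / 5500 W = 139.9 h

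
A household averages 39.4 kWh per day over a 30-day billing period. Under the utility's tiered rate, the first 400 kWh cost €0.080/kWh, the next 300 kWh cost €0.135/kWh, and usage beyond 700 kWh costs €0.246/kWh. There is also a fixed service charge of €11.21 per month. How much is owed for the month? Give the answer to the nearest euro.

Usage = 39.4 kWh/day × 30 days = 1182 kWh
First 400 kWh × €0.080 = €32.00
Next 300 kWh × €0.135 = €40.50
Remaining 482 kWh × €0.246 = €118.57
Energy charge = €191.07; + service €11.21 = €202.28 ≈ €202

€202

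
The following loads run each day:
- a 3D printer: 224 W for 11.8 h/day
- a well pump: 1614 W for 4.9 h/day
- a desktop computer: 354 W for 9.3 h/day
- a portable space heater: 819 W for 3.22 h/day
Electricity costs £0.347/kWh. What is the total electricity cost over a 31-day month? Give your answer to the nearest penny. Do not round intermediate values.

£177.29

3D printer: 224 W × 11.8 h × 31 d = 81,939 Wh = 81.94 kWh
well pump: 1614 W × 4.9 h × 31 d = 245,167 Wh = 245.2 kWh
desktop computer: 354 W × 9.3 h × 31 d = 102,058 Wh = 102.1 kWh
portable space heater: 819 W × 3.22 h × 31 d = 81,753 Wh = 81.75 kWh
Total energy = 81.94 + 245.2 + 102.1 + 81.75 = 510.9 kWh
Cost = 510.9 kWh × £0.347 = £177.29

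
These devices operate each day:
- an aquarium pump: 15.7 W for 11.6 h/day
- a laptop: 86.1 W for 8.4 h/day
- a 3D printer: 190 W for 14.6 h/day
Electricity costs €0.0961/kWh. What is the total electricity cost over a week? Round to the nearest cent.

aquarium pump: 15.7 W × 11.6 h × 7 d = 1,275 Wh = 1.275 kWh
laptop: 86.1 W × 8.4 h × 7 d = 5,063 Wh = 5.063 kWh
3D printer: 190 W × 14.6 h × 7 d = 19,418 Wh = 19.42 kWh
Total energy = 1.275 + 5.063 + 19.42 = 25.76 kWh
Cost = 25.76 kWh × €0.0961 = €2.48

€2.48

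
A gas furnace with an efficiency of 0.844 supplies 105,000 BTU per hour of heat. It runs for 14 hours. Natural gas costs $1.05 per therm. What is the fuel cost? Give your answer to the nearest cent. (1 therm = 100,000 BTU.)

Heat delivered = 105,000 BTU/h × 14 h = 1,470,000 BTU
Gas input = 1,470,000 / 0.844 = 1,741,706 BTU
= 1,741,706 / 100,000 = 17.42 therm
Cost = 17.42 × $1.05/therm = $18.29

$18.29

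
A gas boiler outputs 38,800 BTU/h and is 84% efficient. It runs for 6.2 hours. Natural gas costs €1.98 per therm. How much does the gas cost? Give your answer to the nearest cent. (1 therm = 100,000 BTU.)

€5.67

Heat delivered = 38,800 BTU/h × 6.2 h = 240,560 BTU
Gas input = 240,560 / 0.84 = 286,381 BTU
= 286,381 / 100,000 = 2.864 therm
Cost = 2.864 × €1.98/therm = €5.67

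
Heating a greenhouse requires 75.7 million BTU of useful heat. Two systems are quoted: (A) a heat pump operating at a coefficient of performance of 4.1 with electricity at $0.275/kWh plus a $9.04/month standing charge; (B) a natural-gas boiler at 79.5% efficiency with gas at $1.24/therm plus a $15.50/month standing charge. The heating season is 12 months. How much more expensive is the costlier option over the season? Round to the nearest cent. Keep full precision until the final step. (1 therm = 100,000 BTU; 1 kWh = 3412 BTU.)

$229.86

Heat load = 75.7 × 10⁶ BTU = 75,700,000 BTU
Gas: input = 75,700,000 / 0.795 = 95,220,126 BTU = 952.2 therm → 952.2 × $1.24 = $1,180.73; + 12 × $15.50 standing = $1,366.73
Heat pump: 75,700,000 BTU / 3412 = 22,190 kWh heat; / 4.1 = 5,411 kWh in → × $0.275 = $1,488.11; + 12 × $9.04 standing = $1,596.59
Difference = |$1,366.73 − $1,596.59| = $229.86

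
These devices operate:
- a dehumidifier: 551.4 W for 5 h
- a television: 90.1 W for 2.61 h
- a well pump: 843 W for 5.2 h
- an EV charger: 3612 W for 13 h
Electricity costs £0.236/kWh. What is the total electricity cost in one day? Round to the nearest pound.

dehumidifier: 551.4 W × 5 h = 2,757 Wh = 2.757 kWh
television: 90.1 W × 2.61 h = 235 Wh = 0.2352 kWh
well pump: 843 W × 5.2 h = 4,384 Wh = 4.384 kWh
EV charger: 3612 W × 13 h = 46,956 Wh = 46.96 kWh
Total energy = 2.757 + 0.2352 + 4.384 + 46.96 = 54.33 kWh
Cost = 54.33 kWh × £0.236 = £12.82 ≈ £13

£13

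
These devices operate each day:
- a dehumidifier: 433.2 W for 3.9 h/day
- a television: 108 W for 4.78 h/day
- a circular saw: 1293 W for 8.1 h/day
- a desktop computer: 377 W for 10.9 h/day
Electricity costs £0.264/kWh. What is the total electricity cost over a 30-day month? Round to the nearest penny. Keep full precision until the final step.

£132.96

dehumidifier: 433.2 W × 3.9 h × 30 d = 50,684 Wh = 50.68 kWh
television: 108 W × 4.78 h × 30 d = 15,487 Wh = 15.49 kWh
circular saw: 1293 W × 8.1 h × 30 d = 314,199 Wh = 314.2 kWh
desktop computer: 377 W × 10.9 h × 30 d = 123,279 Wh = 123.3 kWh
Total energy = 50.68 + 15.49 + 314.2 + 123.3 = 503.6 kWh
Cost = 503.6 kWh × £0.264 = £132.96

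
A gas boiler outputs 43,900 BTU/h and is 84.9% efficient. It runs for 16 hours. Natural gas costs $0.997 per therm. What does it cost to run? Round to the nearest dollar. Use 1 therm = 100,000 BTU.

Heat delivered = 43,900 BTU/h × 16 h = 702,400 BTU
Gas input = 702,400 / 0.849 = 827,326 BTU
= 827,326 / 100,000 = 8.273 therm
Cost = 8.273 × $0.997/therm = $8.25 ≈ $8

$8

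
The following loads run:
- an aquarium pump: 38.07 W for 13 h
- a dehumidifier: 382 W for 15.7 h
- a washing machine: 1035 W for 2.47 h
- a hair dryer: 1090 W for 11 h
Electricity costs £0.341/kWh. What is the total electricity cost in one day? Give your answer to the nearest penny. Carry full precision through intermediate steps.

£7.17

aquarium pump: 38.07 W × 13 h = 495 Wh = 0.4949 kWh
dehumidifier: 382 W × 15.7 h = 5,997 Wh = 5.997 kWh
washing machine: 1035 W × 2.47 h = 2,556 Wh = 2.556 kWh
hair dryer: 1090 W × 11 h = 11,990 Wh = 11.99 kWh
Total energy = 0.4949 + 5.997 + 2.556 + 11.99 = 21.04 kWh
Cost = 21.04 kWh × £0.341 = £7.17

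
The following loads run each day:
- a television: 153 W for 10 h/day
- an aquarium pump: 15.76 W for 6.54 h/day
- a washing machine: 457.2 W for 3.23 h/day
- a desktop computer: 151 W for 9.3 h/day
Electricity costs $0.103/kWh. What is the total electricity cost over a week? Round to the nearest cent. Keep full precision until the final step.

$3.25

television: 153 W × 10 h × 7 d = 10,710 Wh = 10.71 kWh
aquarium pump: 15.76 W × 6.54 h × 7 d = 721 Wh = 0.7215 kWh
washing machine: 457.2 W × 3.23 h × 7 d = 10,337 Wh = 10.34 kWh
desktop computer: 151 W × 9.3 h × 7 d = 9,830 Wh = 9.83 kWh
Total energy = 10.71 + 0.7215 + 10.34 + 9.83 = 31.6 kWh
Cost = 31.6 kWh × $0.103 = $3.25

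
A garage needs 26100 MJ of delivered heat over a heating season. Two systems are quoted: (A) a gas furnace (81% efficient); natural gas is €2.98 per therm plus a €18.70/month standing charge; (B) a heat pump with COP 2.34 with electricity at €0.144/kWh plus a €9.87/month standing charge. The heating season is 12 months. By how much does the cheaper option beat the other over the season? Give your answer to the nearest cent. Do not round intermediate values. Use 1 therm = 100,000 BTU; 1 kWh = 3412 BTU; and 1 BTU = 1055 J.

€569.93

Heat load = 26100 MJ = 26,100,000,000 J / 1055 = 24,739,336 BTU
Gas: input = 24,739,336 / 0.810 = 30,542,391 BTU = 305.4 therm → 305.4 × €2.98 = €910.16; + 12 × €18.70 standing = €1,134.56
Heat pump: 24,739,336 BTU / 3412 = 7,251 kWh heat; / 2.34 = 3,099 kWh in → × €0.144 = €446.20; + 12 × €9.87 standing = €564.64
Difference = |€1,134.56 − €564.64| = €569.93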